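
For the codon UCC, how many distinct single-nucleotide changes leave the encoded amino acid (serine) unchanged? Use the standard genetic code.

Position 1: none → 0 synonymous.
Position 2: none → 0 synonymous.
Position 3: UCU, UCA, UCG → 3 synonymous.
Total: 0 + 0 + 3 = 3.

3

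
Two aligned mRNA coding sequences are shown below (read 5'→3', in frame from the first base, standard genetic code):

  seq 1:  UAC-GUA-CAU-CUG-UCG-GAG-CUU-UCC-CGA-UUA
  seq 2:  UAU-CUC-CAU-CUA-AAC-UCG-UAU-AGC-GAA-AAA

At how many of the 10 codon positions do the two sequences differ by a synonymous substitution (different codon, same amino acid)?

3

Codon 1: UAC Tyr / UAU Tyr — synonymous.
Codon 2: GUA Val / CUC Leu — nonsynonymous.
Codon 3: CAU His / CAU His — identical.
Codon 4: CUG Leu / CUA Leu — synonymous.
Codon 5: UCG Ser / AAC Asn — nonsynonymous.
Codon 6: GAG Glu / UCG Ser — nonsynonymous.
Codon 7: CUU Leu / UAU Tyr — nonsynonymous.
Codon 8: UCC Ser / AGC Ser — synonymous.
Codon 9: CGA Arg / GAA Glu — nonsynonymous.
Codon 10: UUA Leu / AAA Lys — nonsynonymous.
Synonymous differences: 3.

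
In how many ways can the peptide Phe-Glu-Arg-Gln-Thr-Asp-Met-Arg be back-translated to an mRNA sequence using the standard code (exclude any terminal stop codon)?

2304

Phe: 2 codons.
Glu: 2 codons.
Arg: 6 codons.
Gln: 2 codons.
Thr: 4 codons.
Asp: 2 codons.
Met: 1 codon.
Arg: 6 codons.
2 × 2 × 6 × 2 × 4 × 2 × 1 × 6 = 2304.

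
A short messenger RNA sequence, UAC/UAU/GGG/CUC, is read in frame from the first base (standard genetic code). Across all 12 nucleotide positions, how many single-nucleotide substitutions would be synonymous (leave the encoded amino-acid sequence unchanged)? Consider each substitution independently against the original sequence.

8

Codon 1 (UAC, Tyr): 1 synonymous substitution.
Codon 2 (UAU, Tyr): 1 synonymous substitution.
Codon 3 (GGG, Gly): 3 synonymous substitutions.
Codon 4 (CUC, Leu): 3 synonymous substitutions.
Total: 1 + 1 + 3 + 3 = 8.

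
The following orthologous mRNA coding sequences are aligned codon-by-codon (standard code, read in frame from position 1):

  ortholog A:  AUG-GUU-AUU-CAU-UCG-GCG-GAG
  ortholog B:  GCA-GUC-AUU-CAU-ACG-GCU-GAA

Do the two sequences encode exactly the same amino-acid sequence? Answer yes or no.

no

Codon 1: AUG Met / GCA Ala — nonsynonymous.
Codon 2: GUU Val / GUC Val — synonymous.
Codon 3: AUU Ile / AUU Ile — identical.
Codon 4: CAU His / CAU His — identical.
Codon 5: UCG Ser / ACG Thr — nonsynonymous.
Codon 6: GCG Ala / GCU Ala — synonymous.
Codon 7: GAG Glu / GAA Glu — synonymous.
Nonsynonymous differences: 2 → different protein.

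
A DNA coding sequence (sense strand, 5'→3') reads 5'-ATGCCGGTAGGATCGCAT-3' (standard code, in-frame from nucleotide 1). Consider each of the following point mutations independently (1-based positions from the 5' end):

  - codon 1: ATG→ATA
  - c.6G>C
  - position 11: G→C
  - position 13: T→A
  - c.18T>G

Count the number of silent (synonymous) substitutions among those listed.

Codon 1: ATG (Met) → ATA (Ile) — missense.
Codon 2: CCG (Pro) → CCC (Pro) — synonymous.
Codon 4: GGA (Gly) → GCA (Ala) — missense.
Codon 5: TCG (Ser) → ACG (Thr) — missense.
Codon 6: CAT (His) → CAG (Gln) — missense.
Synonymous: 1 of 5.

1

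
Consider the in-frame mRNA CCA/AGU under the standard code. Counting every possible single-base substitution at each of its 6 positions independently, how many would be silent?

Codon 1 (CCA, Pro): 3 synonymous substitutions.
Codon 2 (AGU, Ser): 1 synonymous substitution.
Total: 3 + 1 = 4.

4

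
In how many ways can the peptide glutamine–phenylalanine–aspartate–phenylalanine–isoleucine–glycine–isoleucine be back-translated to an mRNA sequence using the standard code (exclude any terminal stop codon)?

Gln: 2 codons.
Phe: 2 codons.
Asp: 2 codons.
Phe: 2 codons.
Ile: 3 codons.
Gly: 4 codons.
Ile: 3 codons.
2 × 2 × 2 × 2 × 3 × 4 × 3 = 576.

576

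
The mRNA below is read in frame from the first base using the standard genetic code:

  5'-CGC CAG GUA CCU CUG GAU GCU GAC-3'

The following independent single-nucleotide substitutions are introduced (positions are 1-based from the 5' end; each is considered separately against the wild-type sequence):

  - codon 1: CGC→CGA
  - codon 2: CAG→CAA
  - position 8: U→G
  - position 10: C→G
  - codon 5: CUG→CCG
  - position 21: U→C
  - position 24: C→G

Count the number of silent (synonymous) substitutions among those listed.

Codon 1: CGC (Arg) → CGA (Arg) — synonymous.
Codon 2: CAG (Gln) → CAA (Gln) — synonymous.
Codon 3: GUA (Val) → GGA (Gly) — missense.
Codon 4: CCU (Pro) → GCU (Ala) — missense.
Codon 5: CUG (Leu) → CCG (Pro) — missense.
Codon 7: GCU (Ala) → GCC (Ala) — synonymous.
Codon 8: GAC (Asp) → GAG (Glu) — missense.
Synonymous: 3 of 7.

3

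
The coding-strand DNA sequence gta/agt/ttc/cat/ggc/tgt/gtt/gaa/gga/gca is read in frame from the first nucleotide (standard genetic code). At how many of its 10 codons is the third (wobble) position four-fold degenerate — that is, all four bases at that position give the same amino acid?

5

Codon 1 GTA (Val): third position 4-fold.
Codon 2 AGT (Ser): third position 2-fold.
Codon 3 TTC (Phe): third position 2-fold.
Codon 4 CAT (His): third position 2-fold.
Codon 5 GGC (Gly): third position 4-fold.
Codon 6 TGT (Cys): third position 2-fold.
Codon 7 GTT (Val): third position 4-fold.
Codon 8 GAA (Glu): third position 2-fold.
Codon 9 GGA (Gly): third position 4-fold.
Codon 10 GCA (Ala): third position 4-fold.
Four-fold degenerate third positions: 5.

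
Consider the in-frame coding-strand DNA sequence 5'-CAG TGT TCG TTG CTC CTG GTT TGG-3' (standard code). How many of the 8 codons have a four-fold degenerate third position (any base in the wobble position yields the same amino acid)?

4

Codon 1 CAG (Gln): third position 2-fold.
Codon 2 TGT (Cys): third position 2-fold.
Codon 3 TCG (Ser): third position 4-fold.
Codon 4 TTG (Leu): third position 2-fold.
Codon 5 CTC (Leu): third position 4-fold.
Codon 6 CTG (Leu): third position 4-fold.
Codon 7 GTT (Val): third position 4-fold.
Codon 8 TGG (Trp): third position 1-fold.
Four-fold degenerate third positions: 4.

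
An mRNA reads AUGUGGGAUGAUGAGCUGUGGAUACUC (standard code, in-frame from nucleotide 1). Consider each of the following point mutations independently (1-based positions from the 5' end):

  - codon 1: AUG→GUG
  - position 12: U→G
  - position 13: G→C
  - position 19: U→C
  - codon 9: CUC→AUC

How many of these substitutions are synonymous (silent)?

0

Codon 1: AUG (Met) → GUG (Val) — missense.
Codon 4: GAU (Asp) → GAG (Glu) — missense.
Codon 5: GAG (Glu) → CAG (Gln) — missense.
Codon 7: UGG (Trp) → CGG (Arg) — missense.
Codon 9: CUC (Leu) → AUC (Ile) — missense.
Synonymous: 0 of 5.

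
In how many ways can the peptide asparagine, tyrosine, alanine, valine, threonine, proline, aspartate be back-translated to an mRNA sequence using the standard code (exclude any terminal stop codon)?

Asn: 2 codons.
Tyr: 2 codons.
Ala: 4 codons.
Val: 4 codons.
Thr: 4 codons.
Pro: 4 codons.
Asp: 2 codons.
2 × 2 × 4 × 4 × 4 × 4 × 2 = 2048.

2048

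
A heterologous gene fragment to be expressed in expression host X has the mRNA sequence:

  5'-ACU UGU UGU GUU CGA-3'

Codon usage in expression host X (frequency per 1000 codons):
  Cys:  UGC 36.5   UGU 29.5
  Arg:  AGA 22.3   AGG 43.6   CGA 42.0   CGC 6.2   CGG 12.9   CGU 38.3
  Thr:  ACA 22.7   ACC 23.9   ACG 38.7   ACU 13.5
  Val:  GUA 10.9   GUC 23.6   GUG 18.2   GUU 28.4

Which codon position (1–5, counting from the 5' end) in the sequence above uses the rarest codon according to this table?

1

Codon 1 ACU (Thr): 13.5 per 1000.
Codon 2 UGU (Cys): 29.5 per 1000.
Codon 3 UGU (Cys): 29.5 per 1000.
Codon 4 GUU (Val): 28.4 per 1000.
Codon 5 CGA (Arg): 42.0 per 1000.
Lowest frequency is 13.5 at codon 1.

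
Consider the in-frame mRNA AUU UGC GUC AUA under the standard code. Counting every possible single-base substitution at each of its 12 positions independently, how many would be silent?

8

Codon 1 (AUU, Ile): 2 synonymous substitutions.
Codon 2 (UGC, Cys): 1 synonymous substitution.
Codon 3 (GUC, Val): 3 synonymous substitutions.
Codon 4 (AUA, Ile): 2 synonymous substitutions.
Total: 2 + 1 + 3 + 2 = 8.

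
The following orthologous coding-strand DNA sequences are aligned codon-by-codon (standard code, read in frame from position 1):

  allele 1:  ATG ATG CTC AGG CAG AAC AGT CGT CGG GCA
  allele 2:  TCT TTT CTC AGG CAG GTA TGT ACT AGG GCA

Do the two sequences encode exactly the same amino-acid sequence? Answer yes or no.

Codon 1: ATG Met / TCT Ser — nonsynonymous.
Codon 2: ATG Met / TTT Phe — nonsynonymous.
Codon 3: CTC Leu / CTC Leu — identical.
Codon 4: AGG Arg / AGG Arg — identical.
Codon 5: CAG Gln / CAG Gln — identical.
Codon 6: AAC Asn / GTA Val — nonsynonymous.
Codon 7: AGT Ser / TGT Cys — nonsynonymous.
Codon 8: CGT Arg / ACT Thr — nonsynonymous.
Codon 9: CGG Arg / AGG Arg — synonymous.
Codon 10: GCA Ala / GCA Ala — identical.
Nonsynonymous differences: 5 → different protein.

no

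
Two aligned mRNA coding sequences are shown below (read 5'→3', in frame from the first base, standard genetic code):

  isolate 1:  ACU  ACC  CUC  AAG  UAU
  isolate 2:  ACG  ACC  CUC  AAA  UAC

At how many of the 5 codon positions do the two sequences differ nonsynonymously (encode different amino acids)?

0

Codon 1: ACU Thr / ACG Thr — synonymous.
Codon 2: ACC Thr / ACC Thr — identical.
Codon 3: CUC Leu / CUC Leu — identical.
Codon 4: AAG Lys / AAA Lys — synonymous.
Codon 5: UAU Tyr / UAC Tyr — synonymous.
Nonsynonymous differences: 0.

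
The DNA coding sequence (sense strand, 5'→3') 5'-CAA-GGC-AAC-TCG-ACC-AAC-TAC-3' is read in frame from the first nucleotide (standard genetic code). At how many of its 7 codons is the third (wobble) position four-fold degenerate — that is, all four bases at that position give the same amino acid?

Codon 1 CAA (Gln): third position 2-fold.
Codon 2 GGC (Gly): third position 4-fold.
Codon 3 AAC (Asn): third position 2-fold.
Codon 4 TCG (Ser): third position 4-fold.
Codon 5 ACC (Thr): third position 4-fold.
Codon 6 AAC (Asn): third position 2-fold.
Codon 7 TAC (Tyr): third position 2-fold.
Four-fold degenerate third positions: 3.

3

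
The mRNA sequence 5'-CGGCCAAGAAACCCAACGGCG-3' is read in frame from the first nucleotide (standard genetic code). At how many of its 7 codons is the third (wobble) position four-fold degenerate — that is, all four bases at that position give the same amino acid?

Codon 1 CGG (Arg): third position 4-fold.
Codon 2 CCA (Pro): third position 4-fold.
Codon 3 AGA (Arg): third position 2-fold.
Codon 4 AAC (Asn): third position 2-fold.
Codon 5 CCA (Pro): third position 4-fold.
Codon 6 ACG (Thr): third position 4-fold.
Codon 7 GCG (Ala): third position 4-fold.
Four-fold degenerate third positions: 5.

5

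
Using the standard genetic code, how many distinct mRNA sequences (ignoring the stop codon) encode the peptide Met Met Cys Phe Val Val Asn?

128

Met: 1 codon.
Met: 1 codon.
Cys: 2 codons.
Phe: 2 codons.
Val: 4 codons.
Val: 4 codons.
Asn: 2 codons.
1 × 1 × 2 × 2 × 4 × 4 × 2 = 128.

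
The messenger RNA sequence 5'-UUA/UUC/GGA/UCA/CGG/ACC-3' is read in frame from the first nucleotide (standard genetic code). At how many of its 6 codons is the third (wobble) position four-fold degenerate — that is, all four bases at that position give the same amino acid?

4

Codon 1 UUA (Leu): third position 2-fold.
Codon 2 UUC (Phe): third position 2-fold.
Codon 3 GGA (Gly): third position 4-fold.
Codon 4 UCA (Ser): third position 4-fold.
Codon 5 CGG (Arg): third position 4-fold.
Codon 6 ACC (Thr): third position 4-fold.
Four-fold degenerate third positions: 4.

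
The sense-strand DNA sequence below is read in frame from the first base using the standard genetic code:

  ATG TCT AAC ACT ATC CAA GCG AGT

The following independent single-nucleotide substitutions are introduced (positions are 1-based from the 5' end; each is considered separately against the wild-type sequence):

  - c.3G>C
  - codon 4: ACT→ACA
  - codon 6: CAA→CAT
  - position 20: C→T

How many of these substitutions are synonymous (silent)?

1

Codon 1: ATG (Met) → ATC (Ile) — missense.
Codon 4: ACT (Thr) → ACA (Thr) — synonymous.
Codon 6: CAA (Gln) → CAT (His) — missense.
Codon 7: GCG (Ala) → GTG (Val) — missense.
Synonymous: 1 of 4.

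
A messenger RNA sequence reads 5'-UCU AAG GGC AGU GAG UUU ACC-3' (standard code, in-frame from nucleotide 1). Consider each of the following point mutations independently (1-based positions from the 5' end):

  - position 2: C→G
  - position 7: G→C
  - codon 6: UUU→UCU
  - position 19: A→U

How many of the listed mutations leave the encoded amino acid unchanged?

0

Codon 1: UCU (Ser) → UGU (Cys) — missense.
Codon 3: GGC (Gly) → CGC (Arg) — missense.
Codon 6: UUU (Phe) → UCU (Ser) — missense.
Codon 7: ACC (Thr) → UCC (Ser) — missense.
Synonymous: 0 of 4.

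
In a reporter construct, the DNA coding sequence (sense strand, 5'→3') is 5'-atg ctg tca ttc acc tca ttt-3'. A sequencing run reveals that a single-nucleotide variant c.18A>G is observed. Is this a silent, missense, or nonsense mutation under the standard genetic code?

Position 18 falls in codon 6: TCA → Ser.
After the substitution the codon is TCG → Ser.
Both encode Ser, so the change is synonymous.

silent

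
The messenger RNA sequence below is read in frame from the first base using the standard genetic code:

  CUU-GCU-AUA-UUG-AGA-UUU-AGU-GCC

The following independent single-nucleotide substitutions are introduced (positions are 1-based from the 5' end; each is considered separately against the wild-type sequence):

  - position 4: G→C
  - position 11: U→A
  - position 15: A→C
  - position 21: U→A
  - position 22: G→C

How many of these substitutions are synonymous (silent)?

0

Codon 2: GCU (Ala) → CCU (Pro) — missense.
Codon 4: UUG (Leu) → UAG (Stop) — nonsense.
Codon 5: AGA (Arg) → AGC (Ser) — missense.
Codon 7: AGU (Ser) → AGA (Arg) — missense.
Codon 8: GCC (Ala) → CCC (Pro) — missense.
Synonymous: 0 of 5.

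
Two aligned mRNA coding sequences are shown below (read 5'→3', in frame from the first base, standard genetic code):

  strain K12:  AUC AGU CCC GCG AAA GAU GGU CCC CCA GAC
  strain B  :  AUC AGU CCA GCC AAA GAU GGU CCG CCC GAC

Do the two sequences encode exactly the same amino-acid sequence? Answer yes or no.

Codon 1: AUC Ile / AUC Ile — identical.
Codon 2: AGU Ser / AGU Ser — identical.
Codon 3: CCC Pro / CCA Pro — synonymous.
Codon 4: GCG Ala / GCC Ala — synonymous.
Codon 5: AAA Lys / AAA Lys — identical.
Codon 6: GAU Asp / GAU Asp — identical.
Codon 7: GGU Gly / GGU Gly — identical.
Codon 8: CCC Pro / CCG Pro — synonymous.
Codon 9: CCA Pro / CCC Pro — synonymous.
Codon 10: GAC Asp / GAC Asp — identical.
Nonsynonymous differences: 0 → same protein.

yes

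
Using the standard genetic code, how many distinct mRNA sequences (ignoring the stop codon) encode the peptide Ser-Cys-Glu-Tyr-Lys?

Ser: 6 codons.
Cys: 2 codons.
Glu: 2 codons.
Tyr: 2 codons.
Lys: 2 codons.
6 × 2 × 2 × 2 × 2 = 96.

96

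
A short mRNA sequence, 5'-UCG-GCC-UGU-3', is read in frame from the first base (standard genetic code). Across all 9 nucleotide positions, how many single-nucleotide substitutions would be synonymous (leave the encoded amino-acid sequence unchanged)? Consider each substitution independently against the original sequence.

Codon 1 (UCG, Ser): 3 synonymous substitutions.
Codon 2 (GCC, Ala): 3 synonymous substitutions.
Codon 3 (UGU, Cys): 1 synonymous substitution.
Total: 3 + 3 + 1 = 7.

7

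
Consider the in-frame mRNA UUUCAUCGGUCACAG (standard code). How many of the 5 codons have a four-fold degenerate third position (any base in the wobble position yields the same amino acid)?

Codon 1 UUU (Phe): third position 2-fold.
Codon 2 CAU (His): third position 2-fold.
Codon 3 CGG (Arg): third position 4-fold.
Codon 4 UCA (Ser): third position 4-fold.
Codon 5 CAG (Gln): third position 2-fold.
Four-fold degenerate third positions: 2.

2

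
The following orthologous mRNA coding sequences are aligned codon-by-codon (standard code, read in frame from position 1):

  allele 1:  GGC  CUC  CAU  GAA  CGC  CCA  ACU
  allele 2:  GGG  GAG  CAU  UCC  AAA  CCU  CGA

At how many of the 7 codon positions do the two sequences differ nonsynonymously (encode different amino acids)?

Codon 1: GGC Gly / GGG Gly — synonymous.
Codon 2: CUC Leu / GAG Glu — nonsynonymous.
Codon 3: CAU His / CAU His — identical.
Codon 4: GAA Glu / UCC Ser — nonsynonymous.
Codon 5: CGC Arg / AAA Lys — nonsynonymous.
Codon 6: CCA Pro / CCU Pro — synonymous.
Codon 7: ACU Thr / CGA Arg — nonsynonymous.
Nonsynonymous differences: 4.

4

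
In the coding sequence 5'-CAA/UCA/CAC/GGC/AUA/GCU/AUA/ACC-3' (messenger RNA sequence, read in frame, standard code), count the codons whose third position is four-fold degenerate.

4

Codon 1 CAA (Gln): third position 2-fold.
Codon 2 UCA (Ser): third position 4-fold.
Codon 3 CAC (His): third position 2-fold.
Codon 4 GGC (Gly): third position 4-fold.
Codon 5 AUA (Ile): third position 3-fold.
Codon 6 GCU (Ala): third position 4-fold.
Codon 7 AUA (Ile): third position 3-fold.
Codon 8 ACC (Thr): third position 4-fold.
Four-fold degenerate third positions: 4.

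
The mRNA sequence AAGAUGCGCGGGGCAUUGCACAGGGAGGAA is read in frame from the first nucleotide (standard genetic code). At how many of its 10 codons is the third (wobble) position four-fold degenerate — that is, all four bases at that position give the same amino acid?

3

Codon 1 AAG (Lys): third position 2-fold.
Codon 2 AUG (Met): third position 1-fold.
Codon 3 CGC (Arg): third position 4-fold.
Codon 4 GGG (Gly): third position 4-fold.
Codon 5 GCA (Ala): third position 4-fold.
Codon 6 UUG (Leu): third position 2-fold.
Codon 7 CAC (His): third position 2-fold.
Codon 8 AGG (Arg): third position 2-fold.
Codon 9 GAG (Glu): third position 2-fold.
Codon 10 GAA (Glu): third position 2-fold.
Four-fold degenerate third positions: 3.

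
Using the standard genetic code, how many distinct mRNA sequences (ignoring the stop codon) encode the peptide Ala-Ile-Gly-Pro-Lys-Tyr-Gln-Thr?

Ala: 4 codons.
Ile: 3 codons.
Gly: 4 codons.
Pro: 4 codons.
Lys: 2 codons.
Tyr: 2 codons.
Gln: 2 codons.
Thr: 4 codons.
4 × 3 × 4 × 4 × 2 × 2 × 2 × 4 = 6144.

6144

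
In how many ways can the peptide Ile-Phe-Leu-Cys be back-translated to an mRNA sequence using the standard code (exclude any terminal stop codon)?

Ile: 3 codons.
Phe: 2 codons.
Leu: 6 codons.
Cys: 2 codons.
3 × 2 × 6 × 2 = 72.

72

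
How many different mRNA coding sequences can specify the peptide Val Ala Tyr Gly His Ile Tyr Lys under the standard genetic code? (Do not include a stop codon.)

3072

Val: 4 codons.
Ala: 4 codons.
Tyr: 2 codons.
Gly: 4 codons.
His: 2 codons.
Ile: 3 codons.
Tyr: 2 codons.
Lys: 2 codons.
4 × 4 × 2 × 4 × 2 × 3 × 2 × 2 = 3072.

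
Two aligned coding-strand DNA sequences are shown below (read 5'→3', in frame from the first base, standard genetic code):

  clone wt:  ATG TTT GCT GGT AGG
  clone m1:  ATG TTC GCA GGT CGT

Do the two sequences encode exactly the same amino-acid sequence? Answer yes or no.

yes

Codon 1: ATG Met / ATG Met — identical.
Codon 2: TTT Phe / TTC Phe — synonymous.
Codon 3: GCT Ala / GCA Ala — synonymous.
Codon 4: GGT Gly / GGT Gly — identical.
Codon 5: AGG Arg / CGT Arg — synonymous.
Nonsynonymous differences: 0 → same protein.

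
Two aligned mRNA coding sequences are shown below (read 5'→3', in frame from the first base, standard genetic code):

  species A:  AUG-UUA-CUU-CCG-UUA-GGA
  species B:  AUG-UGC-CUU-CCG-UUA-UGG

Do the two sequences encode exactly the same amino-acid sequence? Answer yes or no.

Codon 1: AUG Met / AUG Met — identical.
Codon 2: UUA Leu / UGC Cys — nonsynonymous.
Codon 3: CUU Leu / CUU Leu — identical.
Codon 4: CCG Pro / CCG Pro — identical.
Codon 5: UUA Leu / UUA Leu — identical.
Codon 6: GGA Gly / UGG Trp — nonsynonymous.
Nonsynonymous differences: 2 → different protein.

no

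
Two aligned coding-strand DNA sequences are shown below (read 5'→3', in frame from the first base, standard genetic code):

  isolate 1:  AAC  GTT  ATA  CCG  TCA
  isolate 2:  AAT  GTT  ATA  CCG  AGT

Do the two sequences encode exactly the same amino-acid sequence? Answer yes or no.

yes

Codon 1: AAC Asn / AAT Asn — synonymous.
Codon 2: GTT Val / GTT Val — identical.
Codon 3: ATA Ile / ATA Ile — identical.
Codon 4: CCG Pro / CCG Pro — identical.
Codon 5: TCA Ser / AGT Ser — synonymous.
Nonsynonymous differences: 0 → same protein.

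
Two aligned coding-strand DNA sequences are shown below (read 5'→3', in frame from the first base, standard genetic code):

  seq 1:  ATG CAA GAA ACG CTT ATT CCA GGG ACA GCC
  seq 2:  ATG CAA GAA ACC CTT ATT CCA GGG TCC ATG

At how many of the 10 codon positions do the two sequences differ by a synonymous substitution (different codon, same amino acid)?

Codon 1: ATG Met / ATG Met — identical.
Codon 2: CAA Gln / CAA Gln — identical.
Codon 3: GAA Glu / GAA Glu — identical.
Codon 4: ACG Thr / ACC Thr — synonymous.
Codon 5: CTT Leu / CTT Leu — identical.
Codon 6: ATT Ile / ATT Ile — identical.
Codon 7: CCA Pro / CCA Pro — identical.
Codon 8: GGG Gly / GGG Gly — identical.
Codon 9: ACA Thr / TCC Ser — nonsynonymous.
Codon 10: GCC Ala / ATG Met — nonsynonymous.
Synonymous differences: 1.

1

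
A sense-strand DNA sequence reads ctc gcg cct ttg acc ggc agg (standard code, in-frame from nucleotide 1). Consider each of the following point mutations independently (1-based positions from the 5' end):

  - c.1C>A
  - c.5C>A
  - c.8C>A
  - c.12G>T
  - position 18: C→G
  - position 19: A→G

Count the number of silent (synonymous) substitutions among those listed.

Codon 1: CTC (Leu) → ATC (Ile) — missense.
Codon 2: GCG (Ala) → GAG (Glu) — missense.
Codon 3: CCT (Pro) → CAT (His) — missense.
Codon 4: TTG (Leu) → TTT (Phe) — missense.
Codon 6: GGC (Gly) → GGG (Gly) — synonymous.
Codon 7: AGG (Arg) → GGG (Gly) — missense.
Synonymous: 1 of 6.

1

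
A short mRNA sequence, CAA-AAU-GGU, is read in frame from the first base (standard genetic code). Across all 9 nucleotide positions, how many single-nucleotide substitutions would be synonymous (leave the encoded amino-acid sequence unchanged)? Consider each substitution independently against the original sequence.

5

Codon 1 (CAA, Gln): 1 synonymous substitution.
Codon 2 (AAU, Asn): 1 synonymous substitution.
Codon 3 (GGU, Gly): 3 synonymous substitutions.
Total: 1 + 1 + 3 = 5.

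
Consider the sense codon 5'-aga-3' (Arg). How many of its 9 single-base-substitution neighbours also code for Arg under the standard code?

Position 1: CGA → 1 synonymous.
Position 2: none → 0 synonymous.
Position 3: AGG → 1 synonymous.
Total: 1 + 0 + 1 = 2.

2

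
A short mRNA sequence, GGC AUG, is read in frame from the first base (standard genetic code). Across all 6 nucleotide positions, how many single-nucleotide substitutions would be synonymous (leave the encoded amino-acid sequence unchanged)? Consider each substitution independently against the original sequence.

3

Codon 1 (GGC, Gly): 3 synonymous substitutions.
Codon 2 (AUG, Met): 0 synonymous substitutions.
Total: 3 + 0 = 3.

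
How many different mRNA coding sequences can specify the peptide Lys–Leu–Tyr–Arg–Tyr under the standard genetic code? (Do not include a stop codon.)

Lys: 2 codons.
Leu: 6 codons.
Tyr: 2 codons.
Arg: 6 codons.
Tyr: 2 codons.
2 × 6 × 2 × 6 × 2 = 288.

288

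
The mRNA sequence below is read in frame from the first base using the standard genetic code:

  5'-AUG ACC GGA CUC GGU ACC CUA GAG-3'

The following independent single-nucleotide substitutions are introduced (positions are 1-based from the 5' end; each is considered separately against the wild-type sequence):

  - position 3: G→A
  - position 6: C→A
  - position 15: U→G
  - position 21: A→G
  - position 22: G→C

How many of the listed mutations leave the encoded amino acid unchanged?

Codon 1: AUG (Met) → AUA (Ile) — missense.
Codon 2: ACC (Thr) → ACA (Thr) — synonymous.
Codon 5: GGU (Gly) → GGG (Gly) — synonymous.
Codon 7: CUA (Leu) → CUG (Leu) — synonymous.
Codon 8: GAG (Glu) → CAG (Gln) — missense.
Synonymous: 3 of 5.

3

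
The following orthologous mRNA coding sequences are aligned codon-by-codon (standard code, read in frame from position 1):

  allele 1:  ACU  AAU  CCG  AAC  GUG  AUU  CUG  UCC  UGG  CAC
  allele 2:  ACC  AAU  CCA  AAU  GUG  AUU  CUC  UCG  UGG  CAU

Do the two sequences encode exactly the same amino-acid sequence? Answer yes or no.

Codon 1: ACU Thr / ACC Thr — synonymous.
Codon 2: AAU Asn / AAU Asn — identical.
Codon 3: CCG Pro / CCA Pro — synonymous.
Codon 4: AAC Asn / AAU Asn — synonymous.
Codon 5: GUG Val / GUG Val — identical.
Codon 6: AUU Ile / AUU Ile — identical.
Codon 7: CUG Leu / CUC Leu — synonymous.
Codon 8: UCC Ser / UCG Ser — synonymous.
Codon 9: UGG Trp / UGG Trp — identical.
Codon 10: CAC His / CAU His — synonymous.
Nonsynonymous differences: 0 → same protein.

yes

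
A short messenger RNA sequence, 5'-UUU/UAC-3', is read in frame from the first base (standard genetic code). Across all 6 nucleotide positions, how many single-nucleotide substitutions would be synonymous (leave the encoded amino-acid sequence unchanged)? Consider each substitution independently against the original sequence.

2

Codon 1 (UUU, Phe): 1 synonymous substitution.
Codon 2 (UAC, Tyr): 1 synonymous substitution.
Total: 1 + 1 = 2.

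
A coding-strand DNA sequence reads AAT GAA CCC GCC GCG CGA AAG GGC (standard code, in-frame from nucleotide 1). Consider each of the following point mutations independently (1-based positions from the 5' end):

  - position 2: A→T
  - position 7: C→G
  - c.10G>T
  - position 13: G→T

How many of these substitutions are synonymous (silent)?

Codon 1: AAT (Asn) → ATT (Ile) — missense.
Codon 3: CCC (Pro) → GCC (Ala) — missense.
Codon 4: GCC (Ala) → TCC (Ser) — missense.
Codon 5: GCG (Ala) → TCG (Ser) — missense.
Synonymous: 0 of 4.

0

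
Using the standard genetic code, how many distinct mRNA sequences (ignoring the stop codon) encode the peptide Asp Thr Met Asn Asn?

Asp: 2 codons.
Thr: 4 codons.
Met: 1 codon.
Asn: 2 codons.
Asn: 2 codons.
2 × 4 × 1 × 2 × 2 = 32.

32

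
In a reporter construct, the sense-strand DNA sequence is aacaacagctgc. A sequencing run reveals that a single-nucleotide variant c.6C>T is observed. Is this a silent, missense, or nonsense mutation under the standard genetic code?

Position 6 falls in codon 2: AAC → Asn.
After the substitution the codon is AAT → Asn.
Both encode Asn, so the change is synonymous.

silent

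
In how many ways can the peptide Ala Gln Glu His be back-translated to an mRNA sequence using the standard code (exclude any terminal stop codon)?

32

Ala: 4 codons.
Gln: 2 codons.
Glu: 2 codons.
His: 2 codons.
4 × 2 × 2 × 2 = 32.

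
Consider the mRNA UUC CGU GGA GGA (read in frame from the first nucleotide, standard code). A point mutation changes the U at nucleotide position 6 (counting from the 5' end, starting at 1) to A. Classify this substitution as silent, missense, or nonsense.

silent

Position 6 falls in codon 2: CGU → Arg.
After the substitution the codon is CGA → Arg.
Both encode Arg, so the change is synonymous.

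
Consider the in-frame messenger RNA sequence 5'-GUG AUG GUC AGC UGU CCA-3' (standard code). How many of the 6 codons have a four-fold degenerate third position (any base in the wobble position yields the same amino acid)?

Codon 1 GUG (Val): third position 4-fold.
Codon 2 AUG (Met): third position 1-fold.
Codon 3 GUC (Val): third position 4-fold.
Codon 4 AGC (Ser): third position 2-fold.
Codon 5 UGU (Cys): third position 2-fold.
Codon 6 CCA (Pro): third position 4-fold.
Four-fold degenerate third positions: 3.

3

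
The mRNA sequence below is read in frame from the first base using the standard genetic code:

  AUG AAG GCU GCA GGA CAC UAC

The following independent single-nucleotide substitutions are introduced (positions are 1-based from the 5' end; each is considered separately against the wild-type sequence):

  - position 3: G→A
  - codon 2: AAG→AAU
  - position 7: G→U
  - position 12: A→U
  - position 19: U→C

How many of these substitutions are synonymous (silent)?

1

Codon 1: AUG (Met) → AUA (Ile) — missense.
Codon 2: AAG (Lys) → AAU (Asn) — missense.
Codon 3: GCU (Ala) → UCU (Ser) — missense.
Codon 4: GCA (Ala) → GCU (Ala) — synonymous.
Codon 7: UAC (Tyr) → CAC (His) — missense.
Synonymous: 1 of 5.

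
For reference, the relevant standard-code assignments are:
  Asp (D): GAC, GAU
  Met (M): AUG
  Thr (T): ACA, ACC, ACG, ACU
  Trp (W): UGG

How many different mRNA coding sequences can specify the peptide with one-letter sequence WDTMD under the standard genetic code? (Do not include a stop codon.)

16

Trp: 1 codon.
Asp: 2 codons.
Thr: 4 codons.
Met: 1 codon.
Asp: 2 codons.
1 × 2 × 4 × 1 × 2 = 16.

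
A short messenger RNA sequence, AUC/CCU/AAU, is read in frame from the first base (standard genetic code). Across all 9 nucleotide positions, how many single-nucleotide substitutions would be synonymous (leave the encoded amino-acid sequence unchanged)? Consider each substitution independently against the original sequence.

Codon 1 (AUC, Ile): 2 synonymous substitutions.
Codon 2 (CCU, Pro): 3 synonymous substitutions.
Codon 3 (AAU, Asn): 1 synonymous substitution.
Total: 2 + 3 + 1 = 6.

6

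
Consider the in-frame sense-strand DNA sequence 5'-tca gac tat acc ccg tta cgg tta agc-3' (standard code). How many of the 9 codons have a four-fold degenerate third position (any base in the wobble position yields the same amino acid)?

Codon 1 TCA (Ser): third position 4-fold.
Codon 2 GAC (Asp): third position 2-fold.
Codon 3 TAT (Tyr): third position 2-fold.
Codon 4 ACC (Thr): third position 4-fold.
Codon 5 CCG (Pro): third position 4-fold.
Codon 6 TTA (Leu): third position 2-fold.
Codon 7 CGG (Arg): third position 4-fold.
Codon 8 TTA (Leu): third position 2-fold.
Codon 9 AGC (Ser): third position 2-fold.
Four-fold degenerate third positions: 4.

4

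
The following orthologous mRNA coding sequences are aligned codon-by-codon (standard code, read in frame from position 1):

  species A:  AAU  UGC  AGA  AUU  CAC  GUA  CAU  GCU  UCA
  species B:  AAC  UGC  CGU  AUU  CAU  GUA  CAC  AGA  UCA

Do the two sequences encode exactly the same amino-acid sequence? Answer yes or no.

Codon 1: AAU Asn / AAC Asn — synonymous.
Codon 2: UGC Cys / UGC Cys — identical.
Codon 3: AGA Arg / CGU Arg — synonymous.
Codon 4: AUU Ile / AUU Ile — identical.
Codon 5: CAC His / CAU His — synonymous.
Codon 6: GUA Val / GUA Val — identical.
Codon 7: CAU His / CAC His — synonymous.
Codon 8: GCU Ala / AGA Arg — nonsynonymous.
Codon 9: UCA Ser / UCA Ser — identical.
Nonsynonymous differences: 1 → different protein.

no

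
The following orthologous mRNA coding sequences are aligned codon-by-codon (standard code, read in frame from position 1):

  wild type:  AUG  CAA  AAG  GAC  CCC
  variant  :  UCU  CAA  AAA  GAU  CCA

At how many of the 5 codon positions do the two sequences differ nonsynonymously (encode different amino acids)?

1

Codon 1: AUG Met / UCU Ser — nonsynonymous.
Codon 2: CAA Gln / CAA Gln — identical.
Codon 3: AAG Lys / AAA Lys — synonymous.
Codon 4: GAC Asp / GAU Asp — synonymous.
Codon 5: CCC Pro / CCA Pro — synonymous.
Nonsynonymous differences: 1.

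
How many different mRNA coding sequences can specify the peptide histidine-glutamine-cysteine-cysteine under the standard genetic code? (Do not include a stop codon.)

His: 2 codons.
Gln: 2 codons.
Cys: 2 codons.
Cys: 2 codons.
2 × 2 × 2 × 2 = 16.

16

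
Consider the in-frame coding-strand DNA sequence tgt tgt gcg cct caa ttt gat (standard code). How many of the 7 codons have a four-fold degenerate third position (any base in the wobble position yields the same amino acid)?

Codon 1 TGT (Cys): third position 2-fold.
Codon 2 TGT (Cys): third position 2-fold.
Codon 3 GCG (Ala): third position 4-fold.
Codon 4 CCT (Pro): third position 4-fold.
Codon 5 CAA (Gln): third position 2-fold.
Codon 6 TTT (Phe): third position 2-fold.
Codon 7 GAT (Asp): third position 2-fold.
Four-fold degenerate third positions: 2.

2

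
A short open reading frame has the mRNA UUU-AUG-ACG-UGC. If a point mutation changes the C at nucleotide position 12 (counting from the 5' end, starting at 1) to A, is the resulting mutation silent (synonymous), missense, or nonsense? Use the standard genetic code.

nonsense

Position 12 falls in codon 4: UGC → Cys.
After the substitution the codon is UGA → Stop.
The new codon is a stop codon, so this is a nonsense mutation.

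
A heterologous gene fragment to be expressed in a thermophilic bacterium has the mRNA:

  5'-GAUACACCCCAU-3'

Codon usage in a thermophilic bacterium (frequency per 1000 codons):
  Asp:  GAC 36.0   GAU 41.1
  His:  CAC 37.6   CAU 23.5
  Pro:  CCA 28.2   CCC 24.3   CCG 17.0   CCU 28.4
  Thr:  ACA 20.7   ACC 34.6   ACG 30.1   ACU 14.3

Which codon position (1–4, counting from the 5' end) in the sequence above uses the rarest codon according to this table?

Codon 1 GAU (Asp): 41.1 per 1000.
Codon 2 ACA (Thr): 20.7 per 1000.
Codon 3 CCC (Pro): 24.3 per 1000.
Codon 4 CAU (His): 23.5 per 1000.
Lowest frequency is 20.7 at codon 2.

2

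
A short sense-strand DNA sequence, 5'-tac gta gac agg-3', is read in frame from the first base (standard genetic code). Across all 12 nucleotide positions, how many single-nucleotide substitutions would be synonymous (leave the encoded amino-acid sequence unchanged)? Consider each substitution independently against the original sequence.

Codon 1 (TAC, Tyr): 1 synonymous substitution.
Codon 2 (GTA, Val): 3 synonymous substitutions.
Codon 3 (GAC, Asp): 1 synonymous substitution.
Codon 4 (AGG, Arg): 2 synonymous substitutions.
Total: 1 + 3 + 1 + 2 = 7.

7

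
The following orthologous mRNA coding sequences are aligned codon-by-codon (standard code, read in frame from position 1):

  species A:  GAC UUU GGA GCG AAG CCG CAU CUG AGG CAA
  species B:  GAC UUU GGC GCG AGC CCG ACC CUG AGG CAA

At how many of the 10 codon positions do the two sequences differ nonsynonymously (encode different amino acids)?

2

Codon 1: GAC Asp / GAC Asp — identical.
Codon 2: UUU Phe / UUU Phe — identical.
Codon 3: GGA Gly / GGC Gly — synonymous.
Codon 4: GCG Ala / GCG Ala — identical.
Codon 5: AAG Lys / AGC Ser — nonsynonymous.
Codon 6: CCG Pro / CCG Pro — identical.
Codon 7: CAU His / ACC Thr — nonsynonymous.
Codon 8: CUG Leu / CUG Leu — identical.
Codon 9: AGG Arg / AGG Arg — identical.
Codon 10: CAA Gln / CAA Gln — identical.
Nonsynonymous differences: 2.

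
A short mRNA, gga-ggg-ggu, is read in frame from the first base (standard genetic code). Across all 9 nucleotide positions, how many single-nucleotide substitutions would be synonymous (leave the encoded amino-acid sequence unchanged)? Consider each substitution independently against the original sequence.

9

Codon 1 (GGA, Gly): 3 synonymous substitutions.
Codon 2 (GGG, Gly): 3 synonymous substitutions.
Codon 3 (GGU, Gly): 3 synonymous substitutions.
Total: 3 + 3 + 3 = 9.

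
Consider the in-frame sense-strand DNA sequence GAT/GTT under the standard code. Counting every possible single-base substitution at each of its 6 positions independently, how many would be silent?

4

Codon 1 (GAT, Asp): 1 synonymous substitution.
Codon 2 (GTT, Val): 3 synonymous substitutions.
Total: 1 + 3 = 4.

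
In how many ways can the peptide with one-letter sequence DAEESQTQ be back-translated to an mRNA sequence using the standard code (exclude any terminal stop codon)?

3072

Asp: 2 codons.
Ala: 4 codons.
Glu: 2 codons.
Glu: 2 codons.
Ser: 6 codons.
Gln: 2 codons.
Thr: 4 codons.
Gln: 2 codons.
2 × 4 × 2 × 2 × 6 × 2 × 4 × 2 = 3072.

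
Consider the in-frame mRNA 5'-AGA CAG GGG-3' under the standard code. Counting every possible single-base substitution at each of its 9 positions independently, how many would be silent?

Codon 1 (AGA, Arg): 2 synonymous substitutions.
Codon 2 (CAG, Gln): 1 synonymous substitution.
Codon 3 (GGG, Gly): 3 synonymous substitutions.
Total: 2 + 1 + 3 = 6.

6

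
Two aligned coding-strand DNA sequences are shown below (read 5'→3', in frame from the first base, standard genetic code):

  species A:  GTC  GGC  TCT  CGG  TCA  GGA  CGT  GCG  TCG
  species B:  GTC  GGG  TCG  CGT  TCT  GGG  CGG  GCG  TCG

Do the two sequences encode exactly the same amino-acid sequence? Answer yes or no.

yes

Codon 1: GTC Val / GTC Val — identical.
Codon 2: GGC Gly / GGG Gly — synonymous.
Codon 3: TCT Ser / TCG Ser — synonymous.
Codon 4: CGG Arg / CGT Arg — synonymous.
Codon 5: TCA Ser / TCT Ser — synonymous.
Codon 6: GGA Gly / GGG Gly — synonymous.
Codon 7: CGT Arg / CGG Arg — synonymous.
Codon 8: GCG Ala / GCG Ala — identical.
Codon 9: TCG Ser / TCG Ser — identical.
Nonsynonymous differences: 0 → same protein.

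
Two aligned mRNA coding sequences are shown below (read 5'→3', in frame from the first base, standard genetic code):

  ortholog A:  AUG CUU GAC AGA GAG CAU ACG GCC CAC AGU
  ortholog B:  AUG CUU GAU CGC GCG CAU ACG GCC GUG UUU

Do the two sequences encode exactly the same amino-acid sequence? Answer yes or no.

no

Codon 1: AUG Met / AUG Met — identical.
Codon 2: CUU Leu / CUU Leu — identical.
Codon 3: GAC Asp / GAU Asp — synonymous.
Codon 4: AGA Arg / CGC Arg — synonymous.
Codon 5: GAG Glu / GCG Ala — nonsynonymous.
Codon 6: CAU His / CAU His — identical.
Codon 7: ACG Thr / ACG Thr — identical.
Codon 8: GCC Ala / GCC Ala — identical.
Codon 9: CAC His / GUG Val — nonsynonymous.
Codon 10: AGU Ser / UUU Phe — nonsynonymous.
Nonsynonymous differences: 3 → different protein.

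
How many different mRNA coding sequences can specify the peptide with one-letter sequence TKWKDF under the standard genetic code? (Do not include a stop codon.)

Thr: 4 codons.
Lys: 2 codons.
Trp: 1 codon.
Lys: 2 codons.
Asp: 2 codons.
Phe: 2 codons.
4 × 2 × 1 × 2 × 2 × 2 = 64.

64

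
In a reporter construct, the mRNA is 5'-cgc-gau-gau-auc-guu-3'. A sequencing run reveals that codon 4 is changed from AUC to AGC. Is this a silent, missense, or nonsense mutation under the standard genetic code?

Position 11 falls in codon 4: AUC → Ile.
After the substitution the codon is AGC → Ser.
Ile ≠ Ser, so this is a missense mutation.

missense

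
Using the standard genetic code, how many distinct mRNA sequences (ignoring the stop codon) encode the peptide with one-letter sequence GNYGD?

Gly: 4 codons.
Asn: 2 codons.
Tyr: 2 codons.
Gly: 4 codons.
Asp: 2 codons.
4 × 2 × 2 × 4 × 2 = 128.

128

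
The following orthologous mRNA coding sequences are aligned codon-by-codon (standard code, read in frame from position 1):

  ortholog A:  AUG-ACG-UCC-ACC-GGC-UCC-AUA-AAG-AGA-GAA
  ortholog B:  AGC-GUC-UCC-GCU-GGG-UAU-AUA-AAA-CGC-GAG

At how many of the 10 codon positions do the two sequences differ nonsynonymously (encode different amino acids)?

4

Codon 1: AUG Met / AGC Ser — nonsynonymous.
Codon 2: ACG Thr / GUC Val — nonsynonymous.
Codon 3: UCC Ser / UCC Ser — identical.
Codon 4: ACC Thr / GCU Ala — nonsynonymous.
Codon 5: GGC Gly / GGG Gly — synonymous.
Codon 6: UCC Ser / UAU Tyr — nonsynonymous.
Codon 7: AUA Ile / AUA Ile — identical.
Codon 8: AAG Lys / AAA Lys — synonymous.
Codon 9: AGA Arg / CGC Arg — synonymous.
Codon 10: GAA Glu / GAG Glu — synonymous.
Nonsynonymous differences: 4.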